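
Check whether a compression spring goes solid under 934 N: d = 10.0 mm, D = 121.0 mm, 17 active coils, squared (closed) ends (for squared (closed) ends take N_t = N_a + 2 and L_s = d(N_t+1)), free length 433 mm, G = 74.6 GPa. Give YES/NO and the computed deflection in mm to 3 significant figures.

k = Gd⁴/(8D³N_a) = (74.6×10³)(10.0⁴)/(8·121.0³·17) = 3.0963 N/mm
N_t = 19; L_s = 10.0·20 = 200 mm; δ_solid = L₀ − L_s = 433 − 200 = 233 mm
δ = F/k = 934/3.0963 = 301.65 mm
δ ≥ δ_solid → spring goes solid

YES, δ = 302 mm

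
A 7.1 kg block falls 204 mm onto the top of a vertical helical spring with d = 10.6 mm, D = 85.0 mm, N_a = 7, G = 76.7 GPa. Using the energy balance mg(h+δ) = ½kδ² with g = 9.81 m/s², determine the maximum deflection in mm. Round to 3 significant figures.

34.3 mm

k = Gd⁴/(8D³N_a) = (76.7×10³)(10.6⁴)/(8·85.0³·7) = 28.156 N/mm
W = mg = 7.1 × 9.81 = 69.651 N
½kδ² − Wδ − Wh = 0 → δ = (W + √(W² + 2kWh))/k
δ = (69.651 + √(4851.3 + 800132))/28.156 = (69.651 + 897.21)/28.156 = 34.339 mm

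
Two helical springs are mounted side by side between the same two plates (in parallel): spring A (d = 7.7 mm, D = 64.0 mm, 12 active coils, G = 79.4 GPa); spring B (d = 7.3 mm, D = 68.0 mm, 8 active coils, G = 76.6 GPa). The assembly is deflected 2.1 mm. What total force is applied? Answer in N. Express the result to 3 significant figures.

k_A = Gd⁴/(8D³N_a) = (79.4×10³)(7.7⁴)/(8·64.0³·12) = 11.091 N/mm
k_B = Gd⁴/(8D³N_a) = (76.6×10³)(7.3⁴)/(8·68.0³·8) = 10.81 N/mm
Parallel: k_eq = 11.091 + 10.81 = 21.901 N/mm
F = k_eq·δ = 21.901·2.1 = 45.992 N

46.0 N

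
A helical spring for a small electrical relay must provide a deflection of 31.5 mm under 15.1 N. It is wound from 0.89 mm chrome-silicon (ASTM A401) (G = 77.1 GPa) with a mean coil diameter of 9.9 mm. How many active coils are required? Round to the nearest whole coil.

Required rate k = F/δ = 15.1/31.5 = 0.47937 N/mm
N_a = Gd⁴/(8D³k) = (77.1×10³ × 0.89⁴)/(8 × 9.9³ × 0.47937)
    = 48374.3 / 3721.02 = 13 → 13 coils

13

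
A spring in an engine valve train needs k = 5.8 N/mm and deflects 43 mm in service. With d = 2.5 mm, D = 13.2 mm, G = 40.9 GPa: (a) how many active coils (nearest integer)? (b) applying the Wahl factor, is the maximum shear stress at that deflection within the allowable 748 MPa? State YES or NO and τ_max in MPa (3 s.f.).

N_a = Gd⁴/(8D³k) = (40.9×10³)(2.5⁴)/(8·13.2³·5.8) = 14.97 → N_a = 15
Actual rate k = Gd⁴/(8D³·15) = 5.7887 N/mm
Working load F = kδ = 5.7887·43 = 248.91 N
C = 13.2/2.5 = 5.2800; K_W = (4C−1)/(4C−4)+0.615/C = 1.2917
τ_max = K_W·8FD/(πd³) = 1.2917·535.48 = 691.68 MPa
τ_max ≤ 748 MPa → acceptable

(a) 15 coils; (b) YES, τ_max = 692 MPa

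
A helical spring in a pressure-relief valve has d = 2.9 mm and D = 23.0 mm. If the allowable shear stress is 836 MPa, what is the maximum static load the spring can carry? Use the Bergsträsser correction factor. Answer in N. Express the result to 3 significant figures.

C = D/d = 23.0/2.9 = 7.9310
K_B = (4C+2)/(4C−3) = 33.724/28.724 = 1.1741
τ_max = K·8FD/(πd³) → F_max = τ_allow·πd³/(8DK)
F_max = 836·π·2.9³/(8·23.0·1.1741) = 64055/216.03 = 296.51 N

297 N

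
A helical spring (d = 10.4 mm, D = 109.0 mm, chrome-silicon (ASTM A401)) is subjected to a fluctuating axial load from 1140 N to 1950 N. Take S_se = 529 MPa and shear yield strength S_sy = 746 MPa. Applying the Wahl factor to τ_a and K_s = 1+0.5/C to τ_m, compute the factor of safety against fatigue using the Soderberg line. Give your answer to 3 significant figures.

C = D/d = 109.0/10.4 = 10.4808; K_W = (4C−1)/(4C−4)+0.615/C = 1.1378; K_s = 1+0.5/C = 1.0477
F_a = (F_max−F_min)/2 = 405 N; F_m = (F_max+F_min)/2 = 1545 N
τ_a = K_W·8F_aD/(πd³) = 1.1378 × 99.936 = 113.71 MPa
τ_m = K_s·8F_mD/(πd³) = 1.0477 × 381.24 = 399.42 MPa
Soderberg: 1/n_f = τ_a/S_se + τ_m/S_sy = 113.71/529 + 399.42/746 = 0.21494 + 0.53542 = 0.75037
n_f = 1/0.75037 = 1.333

1.33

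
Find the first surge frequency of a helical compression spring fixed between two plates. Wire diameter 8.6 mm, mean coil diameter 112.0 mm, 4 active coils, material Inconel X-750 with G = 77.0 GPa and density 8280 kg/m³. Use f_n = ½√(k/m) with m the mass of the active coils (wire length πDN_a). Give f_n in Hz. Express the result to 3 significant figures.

k = Gd⁴/(8D³N_a) = (77.0×10³)(8.6⁴)/(8·112.0³·4) = 9.3687 N/mm = 9368.7 N/m
Wire length L = πDN_a = π·112.0·4 = 1407.4 mm
m = ρ·(πd²/4)·L = 8280 × 58.088×10⁻⁶ m² × 1.4074 m = 0.67693 kg
f_n = ½√(k/m) = 0.5·√(9368.7/0.67693) = 0.5·√(13840) = 58.822 Hz

58.8 Hz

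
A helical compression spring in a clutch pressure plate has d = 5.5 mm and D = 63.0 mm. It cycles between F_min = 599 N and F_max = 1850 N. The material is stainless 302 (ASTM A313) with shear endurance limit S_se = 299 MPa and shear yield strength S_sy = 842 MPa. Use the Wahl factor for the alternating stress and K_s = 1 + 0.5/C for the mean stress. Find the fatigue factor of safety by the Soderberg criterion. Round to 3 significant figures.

0.268

C = D/d = 63.0/5.5 = 11.4545; K_W = (4C−1)/(4C−4)+0.615/C = 1.1254; K_s = 1+0.5/C = 1.0437
F_a = (F_max−F_min)/2 = 625.5 N; F_m = (F_max+F_min)/2 = 1224.5 N
τ_a = K_W·8F_aD/(πd³) = 1.1254 × 603.14 = 678.79 MPa
τ_m = K_s·8F_mD/(πd³) = 1.0437 × 1180.7 = 1232.3 MPa
Soderberg: 1/n_f = τ_a/S_se + τ_m/S_sy = 678.79/299 + 1232.3/842 = 2.27022 + 1.46351 = 3.7337
n_f = 1/3.7337 = 0.2678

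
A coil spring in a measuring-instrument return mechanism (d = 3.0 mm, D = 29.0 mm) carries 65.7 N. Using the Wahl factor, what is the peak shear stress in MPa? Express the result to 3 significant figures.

207 MPa

Spring index C = D/d = 29.0/3.0 = 9.6667
K_W = (4C−1)/(4C−4) + 0.615/C = 37.667/34.667 + 0.0636 = 1.1502
τ₀ = 8FD/(πd³) = 8·65.7·29.0/(π·3.0³) = 15242.4/84.823 = 179.7 MPa
τ_max = K·τ₀ = 1.1502 × 179.7 = 206.68 MPa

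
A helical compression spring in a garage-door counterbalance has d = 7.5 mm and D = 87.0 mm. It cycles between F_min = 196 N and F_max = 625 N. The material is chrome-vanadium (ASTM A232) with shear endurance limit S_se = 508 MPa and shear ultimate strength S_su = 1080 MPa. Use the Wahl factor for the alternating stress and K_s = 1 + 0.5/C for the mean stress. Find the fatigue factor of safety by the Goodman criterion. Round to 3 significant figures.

2.19

C = D/d = 87.0/7.5 = 11.6000; K_W = (4C−1)/(4C−4)+0.615/C = 1.1238; K_s = 1+0.5/C = 1.0431
F_a = (F_max−F_min)/2 = 214.5 N; F_m = (F_max+F_min)/2 = 410.5 N
τ_a = K_W·8F_aD/(πd³) = 1.1238 × 112.64 = 126.58 MPa
τ_m = K_s·8F_mD/(πd³) = 1.0431 × 215.57 = 224.86 MPa
Goodman: 1/n_f = τ_a/S_se + τ_m/S_su = 126.58/508 + 224.86/1080 = 0.24918 + 0.20821 = 0.45739
n_f = 1/0.45739 = 2.186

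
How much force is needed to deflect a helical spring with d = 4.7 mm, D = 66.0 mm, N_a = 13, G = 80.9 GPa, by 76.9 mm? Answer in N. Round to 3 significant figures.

k = Gd⁴/(8D³N_a) = (80.9×10³)(4.7⁴)/(8·66.0³·13) = 1.3203 N/mm
F = k·δ = 1.3203 × 76.9 = 101.53 N

102 N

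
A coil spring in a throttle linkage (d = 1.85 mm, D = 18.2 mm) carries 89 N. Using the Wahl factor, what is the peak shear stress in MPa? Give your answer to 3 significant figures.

747 MPa

Spring index C = D/d = 18.2/1.85 = 9.8378
K_W = (4C−1)/(4C−4) + 0.615/C = 38.351/35.351 + 0.0625 = 1.1474
τ₀ = 8FD/(πd³) = 8·89·18.2/(π·1.85³) = 12958.4/19.891 = 651.46 MPa
τ_max = K·τ₀ = 1.1474 × 651.46 = 747.47 MPa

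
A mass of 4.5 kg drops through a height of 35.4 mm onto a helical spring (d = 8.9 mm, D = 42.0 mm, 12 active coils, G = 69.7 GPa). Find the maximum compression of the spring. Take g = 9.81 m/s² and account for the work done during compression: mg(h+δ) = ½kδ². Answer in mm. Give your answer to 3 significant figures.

7.88 mm

k = Gd⁴/(8D³N_a) = (69.7×10³)(8.9⁴)/(8·42.0³·12) = 61.486 N/mm
W = mg = 4.5 × 9.81 = 44.145 N
½kδ² − Wδ − Wh = 0 → δ = (W + √(W² + 2kWh))/k
δ = (44.145 + √(1948.8 + 192171))/61.486 = (44.145 + 440.59)/61.486 = 7.8837 mm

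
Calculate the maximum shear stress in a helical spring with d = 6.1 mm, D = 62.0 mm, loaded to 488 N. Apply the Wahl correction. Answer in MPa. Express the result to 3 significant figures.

388 MPa

Spring index C = D/d = 62.0/6.1 = 10.1639
K_W = (4C−1)/(4C−4) + 0.615/C = 39.656/36.656 + 0.0605 = 1.1424
τ₀ = 8FD/(πd³) = 8·488·62.0/(π·6.1³) = 242048/713.08 = 339.44 MPa
τ_max = K·τ₀ = 1.1424 × 339.44 = 387.76 MPa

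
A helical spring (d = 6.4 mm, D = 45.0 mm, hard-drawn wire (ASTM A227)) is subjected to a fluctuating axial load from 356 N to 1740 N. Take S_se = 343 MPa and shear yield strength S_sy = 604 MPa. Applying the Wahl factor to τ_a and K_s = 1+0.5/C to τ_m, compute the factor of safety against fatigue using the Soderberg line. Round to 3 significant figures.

C = D/d = 45.0/6.4 = 7.0312; K_W = (4C−1)/(4C−4)+0.615/C = 1.2118; K_s = 1+0.5/C = 1.0711
F_a = (F_max−F_min)/2 = 692 N; F_m = (F_max+F_min)/2 = 1048 N
τ_a = K_W·8F_aD/(πd³) = 1.2118 × 302.5 = 366.57 MPa
τ_m = K_s·8F_mD/(πd³) = 1.0711 × 458.11 = 490.69 MPa
Soderberg: 1/n_f = τ_a/S_se + τ_m/S_sy = 366.57/343 + 490.69/604 = 1.06872 + 0.81240 = 1.8811
n_f = 1/1.8811 = 0.5316

0.532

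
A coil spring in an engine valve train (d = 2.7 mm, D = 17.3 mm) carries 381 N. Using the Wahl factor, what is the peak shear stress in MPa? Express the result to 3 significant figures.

1050 MPa

Spring index C = D/d = 17.3/2.7 = 6.4074
K_W = (4C−1)/(4C−4) + 0.615/C = 24.630/21.630 + 0.0960 = 1.2347
τ₀ = 8FD/(πd³) = 8·381·17.3/(π·2.7³) = 52730.4/61.836 = 852.75 MPa
τ_max = K·τ₀ = 1.2347 × 852.75 = 1052.9 MPa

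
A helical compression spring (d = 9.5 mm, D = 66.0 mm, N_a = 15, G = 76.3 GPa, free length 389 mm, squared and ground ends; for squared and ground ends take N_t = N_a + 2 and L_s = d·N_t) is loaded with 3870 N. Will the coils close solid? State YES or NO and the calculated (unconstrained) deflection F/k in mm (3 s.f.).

NO, δ = 215 mm

k = Gd⁴/(8D³N_a) = (76.3×10³)(9.5⁴)/(8·66.0³·15) = 18.014 N/mm
N_t = 17; L_s = 9.5·17 = 161.5 mm; δ_solid = L₀ − L_s = 389 − 161.5 = 227.5 mm
δ = F/k = 3870/18.014 = 214.84 mm
δ < δ_solid → spring does not go solid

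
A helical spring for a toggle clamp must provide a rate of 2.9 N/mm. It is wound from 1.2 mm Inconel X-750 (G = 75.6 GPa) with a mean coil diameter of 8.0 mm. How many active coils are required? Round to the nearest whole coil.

N_a = Gd⁴/(8D³k) = (75.6×10³ × 1.2⁴)/(8 × 8.0³ × 2.9)
    = 156764 / 11878.4 = 13.2 → 13 coils

13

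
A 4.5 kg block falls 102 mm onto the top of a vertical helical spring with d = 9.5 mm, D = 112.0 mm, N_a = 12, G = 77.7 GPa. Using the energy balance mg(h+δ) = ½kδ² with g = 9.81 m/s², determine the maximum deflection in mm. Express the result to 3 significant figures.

k = Gd⁴/(8D³N_a) = (77.7×10³)(9.5⁴)/(8·112.0³·12) = 4.6923 N/mm
W = mg = 4.5 × 9.81 = 44.145 N
½kδ² − Wδ − Wh = 0 → δ = (W + √(W² + 2kWh))/k
δ = (44.145 + √(1948.8 + 42257.3))/4.6923 = (44.145 + 210.25)/4.6923 = 54.215 mm

54.2 mm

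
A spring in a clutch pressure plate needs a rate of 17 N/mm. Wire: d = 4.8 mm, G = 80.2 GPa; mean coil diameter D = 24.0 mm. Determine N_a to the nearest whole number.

N_a = Gd⁴/(8D³k) = (80.2×10³ × 4.8⁴)/(8 × 24.0³ × 17)
    = 4.25735e+07 / 1.88006e+06 = 22.64 → 23 coils

23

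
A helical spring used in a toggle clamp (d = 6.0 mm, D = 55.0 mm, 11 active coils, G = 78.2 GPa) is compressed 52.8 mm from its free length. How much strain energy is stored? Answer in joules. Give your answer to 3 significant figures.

9.65 J

k = Gd⁴/(8D³N_a) = (78.2×10³)(6.0⁴)/(8·55.0³·11) = 6.9222 N/mm
U = ½kδ² = 0.5 × 6.9222 × 52.8² = 9648.9 N·mm = 9.6489 J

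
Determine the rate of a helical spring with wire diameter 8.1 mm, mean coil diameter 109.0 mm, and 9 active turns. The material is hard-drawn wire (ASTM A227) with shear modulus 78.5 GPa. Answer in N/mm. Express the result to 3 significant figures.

3.62 N/mm

k = Gd⁴/(8D³N_a) = (78.5×10³ × 8.1⁴) / (8 × 109.0³ × 9)
  = 3.37917e+08 / 9.32421e+07 = 3.6241 N/mm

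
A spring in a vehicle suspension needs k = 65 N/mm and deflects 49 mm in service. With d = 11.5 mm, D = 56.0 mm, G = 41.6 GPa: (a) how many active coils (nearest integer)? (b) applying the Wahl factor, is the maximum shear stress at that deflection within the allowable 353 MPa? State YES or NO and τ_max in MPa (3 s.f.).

N_a = Gd⁴/(8D³k) = (41.6×10³)(11.5⁴)/(8·56.0³·65) = 7.967 → N_a = 8
Actual rate k = Gd⁴/(8D³·8) = 64.735 N/mm
Working load F = kδ = 64.735·49 = 3172 N
C = 56.0/11.5 = 4.8696; K_W = (4C−1)/(4C−4)+0.615/C = 1.3201
τ_max = K_W·8FD/(πd³) = 1.3201·297.42 = 392.63 MPa
τ_max > 353 MPa → exceeds allowable

(a) 8 coils; (b) NO, τ_max = 393 MPa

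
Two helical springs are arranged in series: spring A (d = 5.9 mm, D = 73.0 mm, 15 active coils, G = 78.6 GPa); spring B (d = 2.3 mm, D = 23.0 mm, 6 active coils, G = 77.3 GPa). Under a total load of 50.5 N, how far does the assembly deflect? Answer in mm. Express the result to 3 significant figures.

k_A = Gd⁴/(8D³N_a) = (78.6×10³)(5.9⁴)/(8·73.0³·15) = 2.0402 N/mm
k_B = Gd⁴/(8D³N_a) = (77.3×10³)(2.3⁴)/(8·23.0³·6) = 3.704 N/mm
Series: 1/k_eq = 1/2.0402 + 1/3.704 = 0.76012; k_eq = 1.3156 N/mm
δ = F/k_eq = 50.5/1.3156 = 38.386 mm

38.4 mm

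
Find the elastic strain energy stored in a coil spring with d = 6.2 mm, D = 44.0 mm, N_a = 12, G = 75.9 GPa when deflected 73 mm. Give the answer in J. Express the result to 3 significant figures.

36.5 J

k = Gd⁴/(8D³N_a) = (75.9×10³)(6.2⁴)/(8·44.0³·12) = 13.714 N/mm
U = ½kδ² = 0.5 × 13.714 × 73² = 36542 N·mm = 36.542 J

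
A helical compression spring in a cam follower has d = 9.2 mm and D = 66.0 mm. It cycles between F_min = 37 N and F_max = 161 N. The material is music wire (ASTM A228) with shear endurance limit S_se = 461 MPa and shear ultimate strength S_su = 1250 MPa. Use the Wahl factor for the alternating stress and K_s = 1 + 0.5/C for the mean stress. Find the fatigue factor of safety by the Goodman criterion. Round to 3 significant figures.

18.8

C = D/d = 66.0/9.2 = 7.1739; K_W = (4C−1)/(4C−4)+0.615/C = 1.2072; K_s = 1+0.5/C = 1.0697
F_a = (F_max−F_min)/2 = 62 N; F_m = (F_max+F_min)/2 = 99 N
τ_a = K_W·8F_aD/(πd³) = 1.2072 × 13.382 = 16.155 MPa
τ_m = K_s·8F_mD/(πd³) = 1.0697 × 21.368 = 22.857 MPa
Goodman: 1/n_f = τ_a/S_se + τ_m/S_su = 16.155/461 + 22.857/1250 = 0.03504 + 0.01829 = 0.053328
n_f = 1/0.053328 = 18.75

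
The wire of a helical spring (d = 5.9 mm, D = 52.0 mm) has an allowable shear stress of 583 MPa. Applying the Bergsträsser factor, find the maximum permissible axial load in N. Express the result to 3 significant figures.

C = D/d = 52.0/5.9 = 8.8136
K_B = (4C+2)/(4C−3) = 37.254/32.254 = 1.1550
τ_max = K·8FD/(πd³) → F_max = τ_allow·πd³/(8DK)
F_max = 583·π·5.9³/(8·52.0·1.1550) = 3.7616e+05/480.49 = 782.87 N

783 N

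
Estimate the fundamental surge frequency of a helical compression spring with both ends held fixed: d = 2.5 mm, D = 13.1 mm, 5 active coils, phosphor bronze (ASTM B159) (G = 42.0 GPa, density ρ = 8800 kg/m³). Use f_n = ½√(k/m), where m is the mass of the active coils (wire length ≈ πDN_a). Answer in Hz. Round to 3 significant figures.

k = Gd⁴/(8D³N_a) = (42.0×10³)(2.5⁴)/(8·13.1³·5) = 18.245 N/mm = 18245 N/m
Wire length L = πDN_a = π·13.1·5 = 205.77 mm
m = ρ·(πd²/4)·L = 8800 × 4.9087×10⁻⁶ m² × 0.20577 m = 0.0088888 kg
f_n = ½√(k/m) = 0.5·√(18245/0.0088888) = 0.5·√(2.0525e+06) = 716.33 Hz

716 Hz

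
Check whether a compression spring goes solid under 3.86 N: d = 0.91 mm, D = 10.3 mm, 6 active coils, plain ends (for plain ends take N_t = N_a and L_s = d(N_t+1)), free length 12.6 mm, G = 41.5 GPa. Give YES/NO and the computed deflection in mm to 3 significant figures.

YES, δ = 7.11 mm

k = Gd⁴/(8D³N_a) = (41.5×10³)(0.91⁴)/(8·10.3³·6) = 0.54258 N/mm
N_t = 6; L_s = 0.91·7 = 6.37 mm; δ_solid = L₀ − L_s = 12.6 − 6.37 = 6.23 mm
δ = F/k = 3.86/0.54258 = 7.1142 mm
δ ≥ δ_solid → spring goes solid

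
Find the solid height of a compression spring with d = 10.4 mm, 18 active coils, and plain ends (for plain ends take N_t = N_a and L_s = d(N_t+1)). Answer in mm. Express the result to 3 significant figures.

198 mm

plain ends: N_t = N_a = 18
L_s = d·(N_t+1) = 10.4 × 19 = 197.6 mm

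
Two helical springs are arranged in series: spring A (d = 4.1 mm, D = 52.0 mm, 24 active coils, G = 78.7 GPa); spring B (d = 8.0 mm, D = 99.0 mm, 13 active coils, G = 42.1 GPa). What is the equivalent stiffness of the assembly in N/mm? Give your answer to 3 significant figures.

0.556 N/mm

k_A = Gd⁴/(8D³N_a) = (78.7×10³)(4.1⁴)/(8·52.0³·24) = 0.82376 N/mm
k_B = Gd⁴/(8D³N_a) = (42.1×10³)(8.0⁴)/(8·99.0³·13) = 1.7088 N/mm
Series: 1/k_eq = 1/0.82376 + 1/1.7088 = 1.7991; k_eq = 0.55582 N/mm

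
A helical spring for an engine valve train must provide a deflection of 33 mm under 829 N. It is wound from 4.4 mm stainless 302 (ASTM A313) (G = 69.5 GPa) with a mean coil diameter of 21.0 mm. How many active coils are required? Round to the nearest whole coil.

14

Required rate k = F/δ = 829/33 = 25.121 N/mm
N_a = Gd⁴/(8D³k) = (69.5×10³ × 4.4⁴)/(8 × 21.0³ × 25.121)
    = 2.60493e+07 / 1.86118e+06 = 14 → 14 coils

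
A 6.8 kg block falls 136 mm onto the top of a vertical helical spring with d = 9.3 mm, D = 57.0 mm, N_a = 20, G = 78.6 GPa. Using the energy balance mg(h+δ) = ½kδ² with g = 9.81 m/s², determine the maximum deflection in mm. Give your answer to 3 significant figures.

33.8 mm

k = Gd⁴/(8D³N_a) = (78.6×10³)(9.3⁴)/(8·57.0³·20) = 19.843 N/mm
W = mg = 6.8 × 9.81 = 66.708 N
½kδ² − Wδ − Wh = 0 → δ = (W + √(W² + 2kWh))/k
δ = (66.708 + √(4450 + 360045))/19.843 = (66.708 + 603.73)/19.843 = 33.787 mm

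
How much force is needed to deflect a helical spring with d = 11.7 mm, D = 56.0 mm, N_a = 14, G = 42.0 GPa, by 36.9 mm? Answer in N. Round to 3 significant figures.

1480 N

k = Gd⁴/(8D³N_a) = (42.0×10³)(11.7⁴)/(8·56.0³·14) = 40.014 N/mm
F = k·δ = 40.014 × 36.9 = 1476.5 N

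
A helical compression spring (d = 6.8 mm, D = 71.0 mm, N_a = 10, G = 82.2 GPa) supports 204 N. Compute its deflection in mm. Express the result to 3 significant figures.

k = Gd⁴/(8D³N_a) = (82.2×10³)(6.8⁴)/(8·71.0³·10) = 6.1382 N/mm
δ = F/k = 204 / 6.1382 = 33.234 mm

33.2 mm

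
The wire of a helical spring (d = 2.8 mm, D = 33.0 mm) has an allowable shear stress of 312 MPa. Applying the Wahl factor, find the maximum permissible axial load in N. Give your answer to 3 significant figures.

C = D/d = 33.0/2.8 = 11.7857
K_W = (4C−1)/(4C−4) + 0.615/C = 46.143/43.143 + 0.0522 = 1.1217
τ_max = K·8FD/(πd³) → F_max = τ_allow·πd³/(8DK)
F_max = 312·π·2.8³/(8·33.0·1.1217) = 21517/296.13 = 72.659 N

72.7 N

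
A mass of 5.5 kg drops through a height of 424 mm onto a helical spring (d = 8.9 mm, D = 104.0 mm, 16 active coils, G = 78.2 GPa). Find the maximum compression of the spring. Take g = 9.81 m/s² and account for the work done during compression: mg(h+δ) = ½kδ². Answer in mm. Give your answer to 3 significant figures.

k = Gd⁴/(8D³N_a) = (78.2×10³)(8.9⁴)/(8·104.0³·16) = 3.4077 N/mm
W = mg = 5.5 × 9.81 = 53.955 N
½kδ² − Wδ − Wh = 0 → δ = (W + √(W² + 2kWh))/k
δ = (53.955 + √(2911.1 + 155914))/3.4077 = (53.955 + 398.53)/3.4077 = 132.78 mm

133 mm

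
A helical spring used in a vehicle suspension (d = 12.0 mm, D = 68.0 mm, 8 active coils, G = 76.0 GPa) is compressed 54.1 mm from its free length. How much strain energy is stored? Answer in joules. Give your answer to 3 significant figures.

k = Gd⁴/(8D³N_a) = (76.0×10³)(12.0⁴)/(8·68.0³·8) = 78.313 N/mm
U = ½kδ² = 0.5 × 78.313 × 54.1² = 1.146e+05 N·mm = 114.6 J

115 J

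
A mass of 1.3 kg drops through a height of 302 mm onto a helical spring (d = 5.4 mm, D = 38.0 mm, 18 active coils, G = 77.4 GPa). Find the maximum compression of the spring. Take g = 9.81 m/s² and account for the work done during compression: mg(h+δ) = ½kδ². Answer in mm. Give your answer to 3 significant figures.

k = Gd⁴/(8D³N_a) = (77.4×10³)(5.4⁴)/(8·38.0³·18) = 8.3292 N/mm
W = mg = 1.3 × 9.81 = 12.753 N
½kδ² − Wδ − Wh = 0 → δ = (W + √(W² + 2kWh))/k
δ = (12.753 + √(162.64 + 64158.2))/8.3292 = (12.753 + 253.62)/8.3292 = 31.98 mm

32.0 mm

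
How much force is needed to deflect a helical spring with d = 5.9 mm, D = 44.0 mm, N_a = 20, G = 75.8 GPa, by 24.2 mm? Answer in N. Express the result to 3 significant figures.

k = Gd⁴/(8D³N_a) = (75.8×10³)(5.9⁴)/(8·44.0³·20) = 6.7391 N/mm
F = k·δ = 6.7391 × 24.2 = 163.09 N

163 N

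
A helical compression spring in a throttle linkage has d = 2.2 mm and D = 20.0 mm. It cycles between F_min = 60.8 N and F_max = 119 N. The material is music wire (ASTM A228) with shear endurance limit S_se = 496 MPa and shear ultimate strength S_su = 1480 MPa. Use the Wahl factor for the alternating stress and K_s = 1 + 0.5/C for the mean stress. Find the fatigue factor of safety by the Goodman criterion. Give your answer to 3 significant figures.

C = D/d = 20.0/2.2 = 9.0909; K_W = (4C−1)/(4C−4)+0.615/C = 1.1603; K_s = 1+0.5/C = 1.0550
F_a = (F_max−F_min)/2 = 29.1 N; F_m = (F_max+F_min)/2 = 89.9 N
τ_a = K_W·8F_aD/(πd³) = 1.1603 × 139.19 = 161.5 MPa
τ_m = K_s·8F_mD/(πd³) = 1.0550 × 429.99 = 453.64 MPa
Goodman: 1/n_f = τ_a/S_se + τ_m/S_su = 161.5/496 + 453.64/1480 = 0.32561 + 0.30652 = 0.63213
n_f = 1/0.63213 = 1.582

1.58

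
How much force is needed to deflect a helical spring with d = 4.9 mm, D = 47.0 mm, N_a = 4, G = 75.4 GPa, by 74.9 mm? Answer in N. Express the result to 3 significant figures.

k = Gd⁴/(8D³N_a) = (75.4×10³)(4.9⁴)/(8·47.0³·4) = 13.083 N/mm
F = k·δ = 13.083 × 74.9 = 979.93 N

980 N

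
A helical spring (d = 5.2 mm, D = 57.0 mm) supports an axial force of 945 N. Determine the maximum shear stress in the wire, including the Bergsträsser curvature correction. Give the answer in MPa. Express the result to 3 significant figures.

Spring index C = D/d = 57.0/5.2 = 10.9615
K_B = (4C+2)/(4C−3) = 45.846/40.846 = 1.1224
τ₀ = 8FD/(πd³) = 8·945·57.0/(π·5.2³) = 430920/441.73 = 975.52 MPa
τ_max = K·τ₀ = 1.1224 × 975.52 = 1094.9 MPa

1090 MPa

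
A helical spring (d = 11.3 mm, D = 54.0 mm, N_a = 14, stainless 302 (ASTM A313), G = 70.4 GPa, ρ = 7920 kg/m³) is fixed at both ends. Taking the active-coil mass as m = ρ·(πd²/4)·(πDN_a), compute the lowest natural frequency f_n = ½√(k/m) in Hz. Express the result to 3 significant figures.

92.9 Hz

k = Gd⁴/(8D³N_a) = (70.4×10³)(11.3⁴)/(8·54.0³·14) = 65.086 N/mm = 65086 N/m
Wire length L = πDN_a = π·54.0·14 = 2375 mm
m = ρ·(πd²/4)·L = 7920 × 100.29×10⁻⁶ m² × 2.375 m = 1.8864 kg
f_n = ½√(k/m) = 0.5·√(65086/1.8864) = 0.5·√(34502) = 92.873 Hz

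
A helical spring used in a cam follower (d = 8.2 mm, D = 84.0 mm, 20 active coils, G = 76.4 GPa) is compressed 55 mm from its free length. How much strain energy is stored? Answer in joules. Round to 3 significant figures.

5.51 J

k = Gd⁴/(8D³N_a) = (76.4×10³)(8.2⁴)/(8·84.0³·20) = 3.6424 N/mm
U = ½kδ² = 0.5 × 3.6424 × 55² = 5509.2 N·mm = 5.5092 J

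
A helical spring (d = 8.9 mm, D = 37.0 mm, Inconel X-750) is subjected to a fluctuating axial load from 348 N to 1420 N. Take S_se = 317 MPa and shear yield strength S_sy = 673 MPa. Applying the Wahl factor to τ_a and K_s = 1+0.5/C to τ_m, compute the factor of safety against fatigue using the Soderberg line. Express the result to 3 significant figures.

C = D/d = 37.0/8.9 = 4.1573; K_W = (4C−1)/(4C−4)+0.615/C = 1.3855; K_s = 1+0.5/C = 1.1203
F_a = (F_max−F_min)/2 = 536 N; F_m = (F_max+F_min)/2 = 884 N
τ_a = K_W·8F_aD/(πd³) = 1.3855 × 71.637 = 99.251 MPa
τ_m = K_s·8F_mD/(πd³) = 1.1203 × 118.15 = 132.36 MPa
Soderberg: 1/n_f = τ_a/S_se + τ_m/S_sy = 99.251/317 + 132.36/673 = 0.31310 + 0.19667 = 0.50976
n_f = 1/0.50976 = 1.962

1.96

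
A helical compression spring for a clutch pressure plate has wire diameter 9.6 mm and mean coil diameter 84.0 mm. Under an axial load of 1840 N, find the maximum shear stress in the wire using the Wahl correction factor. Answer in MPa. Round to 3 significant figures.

Spring index C = D/d = 84.0/9.6 = 8.7500
K_W = (4C−1)/(4C−4) + 0.615/C = 34.000/31.000 + 0.0703 = 1.1671
τ₀ = 8FD/(πd³) = 8·1840·84.0/(π·9.6³) = 1.23648e+06/2779.5 = 444.86 MPa
τ_max = K·τ₀ = 1.1671 × 444.86 = 519.18 MPa

519 MPa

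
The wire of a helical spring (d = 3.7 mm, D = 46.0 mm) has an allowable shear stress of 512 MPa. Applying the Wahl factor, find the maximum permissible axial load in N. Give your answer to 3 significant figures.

199 N

C = D/d = 46.0/3.7 = 12.4324
K_W = (4C−1)/(4C−4) + 0.615/C = 48.730/45.730 + 0.0495 = 1.1151
τ_max = K·8FD/(πd³) → F_max = τ_allow·πd³/(8DK)
F_max = 512·π·3.7³/(8·46.0·1.1151) = 81475/410.35 = 198.55 N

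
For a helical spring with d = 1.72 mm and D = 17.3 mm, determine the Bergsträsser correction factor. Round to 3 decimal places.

1.134

C = D/d = 17.3/1.72 = 10.0581
K_B = (4C+2)/(4C−3) = 42.233/37.233 = 1.1343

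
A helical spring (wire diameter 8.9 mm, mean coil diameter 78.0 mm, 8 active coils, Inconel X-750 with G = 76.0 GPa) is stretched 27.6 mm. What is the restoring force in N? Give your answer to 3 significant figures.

433 N

k = Gd⁴/(8D³N_a) = (76.0×10³)(8.9⁴)/(8·78.0³·8) = 15.7 N/mm
F = k·δ = 15.7 × 27.6 = 433.33 N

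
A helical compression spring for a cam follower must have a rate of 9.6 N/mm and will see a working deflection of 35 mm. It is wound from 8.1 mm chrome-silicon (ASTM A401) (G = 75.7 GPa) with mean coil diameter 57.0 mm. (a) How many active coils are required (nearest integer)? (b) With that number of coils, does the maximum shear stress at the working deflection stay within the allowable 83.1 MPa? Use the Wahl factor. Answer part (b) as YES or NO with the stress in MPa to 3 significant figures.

N_a = Gd⁴/(8D³k) = (75.7×10³)(8.1⁴)/(8·57.0³·9.6) = 22.91 → N_a = 23
Actual rate k = Gd⁴/(8D³·23) = 9.563 N/mm
Working load F = kδ = 9.563·35 = 334.7 N
C = 57.0/8.1 = 7.0370; K_W = (4C−1)/(4C−4)+0.615/C = 1.2116
τ_max = K_W·8FD/(πd³) = 1.2116·91.416 = 110.76 MPa
τ_max > 83.1 MPa → exceeds allowable

(a) 23 coils; (b) NO, τ_max = 111 MPa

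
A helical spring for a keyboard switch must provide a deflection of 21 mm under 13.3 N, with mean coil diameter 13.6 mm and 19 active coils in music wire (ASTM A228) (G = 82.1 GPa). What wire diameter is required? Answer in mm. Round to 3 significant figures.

1.31 mm

Required rate k = F/δ = 13.3/21 = 0.63333 N/mm
d = (8D³N_a·k / G)^(1/4) = (8·13.6³·19·0.63333 / (82.1×10³))^0.25
  = (2.9495)^0.25 = 1.3105 mm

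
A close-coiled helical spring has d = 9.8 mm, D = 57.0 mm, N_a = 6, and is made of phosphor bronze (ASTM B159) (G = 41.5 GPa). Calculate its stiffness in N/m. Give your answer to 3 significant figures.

43100 N/m

k = Gd⁴/(8D³N_a) = (41.5×10³ × 9.8⁴) / (8 × 57.0³ × 6)
  = 3.82783e+08 / 8.88926e+06 = 43.061 N/mm = 43061 N/m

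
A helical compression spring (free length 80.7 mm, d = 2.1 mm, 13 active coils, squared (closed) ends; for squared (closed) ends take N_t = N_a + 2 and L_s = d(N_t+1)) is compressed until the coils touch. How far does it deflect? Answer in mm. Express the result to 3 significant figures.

N_t = 15; L_s = 2.1·16 = 33.6 mm
δ_solid = L₀ − L_s = 80.7 − 33.6 = 47.1 mm

47.1 mm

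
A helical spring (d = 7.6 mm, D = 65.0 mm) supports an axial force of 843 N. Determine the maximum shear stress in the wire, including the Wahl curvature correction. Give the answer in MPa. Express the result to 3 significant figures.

372 MPa

Spring index C = D/d = 65.0/7.6 = 8.5526
K_W = (4C−1)/(4C−4) + 0.615/C = 33.211/30.211 + 0.0719 = 1.1712
τ₀ = 8FD/(πd³) = 8·843·65.0/(π·7.6³) = 438360/1379.1 = 317.86 MPa
τ_max = K·τ₀ = 1.1712 × 317.86 = 372.28 MPa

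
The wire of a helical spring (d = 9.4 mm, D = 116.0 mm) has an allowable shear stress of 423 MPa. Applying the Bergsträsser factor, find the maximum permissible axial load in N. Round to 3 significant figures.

1070 N

C = D/d = 116.0/9.4 = 12.3404
K_B = (4C+2)/(4C−3) = 51.362/46.362 = 1.1078
τ_max = K·8FD/(πd³) → F_max = τ_allow·πd³/(8DK)
F_max = 423·π·9.4³/(8·116.0·1.1078) = 1.1038e+06/1028.1 = 1073.6 N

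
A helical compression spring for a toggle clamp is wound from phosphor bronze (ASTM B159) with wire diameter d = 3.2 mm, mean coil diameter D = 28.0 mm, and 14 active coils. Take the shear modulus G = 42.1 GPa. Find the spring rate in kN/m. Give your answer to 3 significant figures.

k = Gd⁴/(8D³N_a) = (42.1×10³ × 3.2⁴) / (8 × 28.0³ × 14)
  = 4.4145e+06 / 2.45862e+06 = 1.7955 N/mm

1.80 kN/m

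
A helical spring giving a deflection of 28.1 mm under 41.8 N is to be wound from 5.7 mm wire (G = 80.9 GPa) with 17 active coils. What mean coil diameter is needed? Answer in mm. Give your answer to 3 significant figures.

Required rate k = F/δ = 41.8/28.1 = 1.4875 N/mm
D = (Gd⁴/(8N_a·k))^(1/3) = (80.9×10³·5.7⁴/(8·17·1.4875))^(1/3)
  = (422123)^(1/3) = 75.0147 mm

75.0 mm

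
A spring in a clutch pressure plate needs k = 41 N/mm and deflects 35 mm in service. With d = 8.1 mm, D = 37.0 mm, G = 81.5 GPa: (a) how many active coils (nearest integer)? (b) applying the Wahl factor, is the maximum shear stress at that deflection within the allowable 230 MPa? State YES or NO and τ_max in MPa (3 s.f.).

N_a = Gd⁴/(8D³k) = (81.5×10³)(8.1⁴)/(8·37.0³·41) = 21.12 → N_a = 21
Actual rate k = Gd⁴/(8D³·21) = 41.227 N/mm
Working load F = kδ = 41.227·35 = 1442.9 N
C = 37.0/8.1 = 4.5679; K_W = (4C−1)/(4C−4)+0.615/C = 1.3448
τ_max = K_W·8FD/(πd³) = 1.3448·255.82 = 344.04 MPa
τ_max > 230 MPa → exceeds allowable

(a) 21 coils; (b) NO, τ_max = 344 MPa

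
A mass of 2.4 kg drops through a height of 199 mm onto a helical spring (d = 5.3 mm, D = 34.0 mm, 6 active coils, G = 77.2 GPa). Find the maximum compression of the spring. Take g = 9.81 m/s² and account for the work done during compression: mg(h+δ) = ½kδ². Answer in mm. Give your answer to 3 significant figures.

k = Gd⁴/(8D³N_a) = (77.2×10³)(5.3⁴)/(8·34.0³·6) = 32.288 N/mm
W = mg = 2.4 × 9.81 = 23.544 N
½kδ² − Wδ − Wh = 0 → δ = (W + √(W² + 2kWh))/k
δ = (23.544 + √(554.32 + 302556))/32.288 = (23.544 + 550.55)/32.288 = 17.78 mm

17.8 mm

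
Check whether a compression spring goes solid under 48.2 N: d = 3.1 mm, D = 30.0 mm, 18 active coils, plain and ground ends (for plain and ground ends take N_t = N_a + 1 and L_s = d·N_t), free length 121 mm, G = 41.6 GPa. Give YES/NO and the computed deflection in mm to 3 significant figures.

NO, δ = 48.8 mm

k = Gd⁴/(8D³N_a) = (41.6×10³)(3.1⁴)/(8·30.0³·18) = 0.98813 N/mm
N_t = 19; L_s = 3.1·19 = 58.9 mm; δ_solid = L₀ − L_s = 121 − 58.9 = 62.1 mm
δ = F/k = 48.2/0.98813 = 48.779 mm
δ < δ_solid → spring does not go solid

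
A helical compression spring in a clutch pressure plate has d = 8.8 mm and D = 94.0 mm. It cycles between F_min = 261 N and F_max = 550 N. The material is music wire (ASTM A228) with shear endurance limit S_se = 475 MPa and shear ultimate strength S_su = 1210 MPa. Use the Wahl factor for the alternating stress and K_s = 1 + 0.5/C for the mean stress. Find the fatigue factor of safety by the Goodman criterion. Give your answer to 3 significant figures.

4.09

C = D/d = 94.0/8.8 = 10.6818; K_W = (4C−1)/(4C−4)+0.615/C = 1.1350; K_s = 1+0.5/C = 1.0468
F_a = (F_max−F_min)/2 = 144.5 N; F_m = (F_max+F_min)/2 = 405.5 N
τ_a = K_W·8F_aD/(πd³) = 1.1350 × 50.756 = 57.61 MPa
τ_m = K_s·8F_mD/(πd³) = 1.0468 × 142.43 = 149.1 MPa
Goodman: 1/n_f = τ_a/S_se + τ_m/S_su = 57.61/475 + 149.1/1210 = 0.12128 + 0.12322 = 0.24451
n_f = 1/0.24451 = 4.09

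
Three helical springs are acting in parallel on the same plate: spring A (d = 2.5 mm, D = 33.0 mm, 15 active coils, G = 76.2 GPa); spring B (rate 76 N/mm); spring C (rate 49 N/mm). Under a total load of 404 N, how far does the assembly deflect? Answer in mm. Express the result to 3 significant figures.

k_A = Gd⁴/(8D³N_a) = (76.2×10³)(2.5⁴)/(8·33.0³·15) = 0.69023 N/mm
Parallel: k_eq = 0.69023 + 76 + 49 = 125.69 N/mm
δ = F/k_eq = 404/125.69 = 3.2143 mm

3.21 mm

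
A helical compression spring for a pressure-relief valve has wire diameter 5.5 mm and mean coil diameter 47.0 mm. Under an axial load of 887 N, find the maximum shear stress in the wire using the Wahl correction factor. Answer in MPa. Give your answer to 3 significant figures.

747 MPa

Spring index C = D/d = 47.0/5.5 = 8.5455
K_W = (4C−1)/(4C−4) + 0.615/C = 33.182/30.182 + 0.0720 = 1.1714
τ₀ = 8FD/(πd³) = 8·887·47.0/(π·5.5³) = 333512/522.68 = 638.08 MPa
τ_max = K·τ₀ = 1.1714 × 638.08 = 747.42 MPa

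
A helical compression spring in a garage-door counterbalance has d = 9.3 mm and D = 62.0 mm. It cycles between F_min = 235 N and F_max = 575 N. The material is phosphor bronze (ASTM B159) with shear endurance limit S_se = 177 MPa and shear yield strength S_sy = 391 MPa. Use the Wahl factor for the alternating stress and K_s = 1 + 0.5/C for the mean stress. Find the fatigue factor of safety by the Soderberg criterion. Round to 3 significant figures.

2.23

C = D/d = 62.0/9.3 = 6.6667; K_W = (4C−1)/(4C−4)+0.615/C = 1.2246; K_s = 1+0.5/C = 1.0750
F_a = (F_max−F_min)/2 = 170 N; F_m = (F_max+F_min)/2 = 405 N
τ_a = K_W·8F_aD/(πd³) = 1.2246 × 33.368 = 40.863 MPa
τ_m = K_s·8F_mD/(πd³) = 1.0750 × 79.495 = 85.457 MPa
Soderberg: 1/n_f = τ_a/S_se + τ_m/S_sy = 40.863/177 + 85.457/391 = 0.23086 + 0.21856 = 0.44942
n_f = 1/0.44942 = 2.225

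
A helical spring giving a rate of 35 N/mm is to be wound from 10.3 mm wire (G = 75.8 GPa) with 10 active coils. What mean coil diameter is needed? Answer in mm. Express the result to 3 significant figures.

D = (Gd⁴/(8N_a·k))^(1/3) = (75.8×10³·10.3⁴/(8·10·35))^(1/3)
  = (304691)^(1/3) = 67.2904 mm

67.3 mm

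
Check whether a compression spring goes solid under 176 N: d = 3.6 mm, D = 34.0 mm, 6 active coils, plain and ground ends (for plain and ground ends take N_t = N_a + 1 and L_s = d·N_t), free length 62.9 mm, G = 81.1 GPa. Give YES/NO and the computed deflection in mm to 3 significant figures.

NO, δ = 24.4 mm

k = Gd⁴/(8D³N_a) = (81.1×10³)(3.6⁴)/(8·34.0³·6) = 7.2203 N/mm
N_t = 7; L_s = 3.6·7 = 25.2 mm; δ_solid = L₀ − L_s = 62.9 − 25.2 = 37.7 mm
δ = F/k = 176/7.2203 = 24.376 mm
δ < δ_solid → spring does not go solid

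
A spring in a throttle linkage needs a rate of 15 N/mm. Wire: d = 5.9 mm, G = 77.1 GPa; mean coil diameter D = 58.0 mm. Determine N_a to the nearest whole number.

N_a = Gd⁴/(8D³k) = (77.1×10³ × 5.9⁴)/(8 × 58.0³ × 15)
    = 9.34249e+07 / 2.34134e+07 = 3.99 → 4 coils

4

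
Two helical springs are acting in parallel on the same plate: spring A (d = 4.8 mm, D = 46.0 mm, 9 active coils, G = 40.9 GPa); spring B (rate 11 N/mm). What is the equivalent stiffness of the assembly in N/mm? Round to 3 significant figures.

14.1 N/mm

k_A = Gd⁴/(8D³N_a) = (40.9×10³)(4.8⁴)/(8·46.0³·9) = 3.098 N/mm
Parallel: k_eq = 3.098 + 11 = 14.098 N/mm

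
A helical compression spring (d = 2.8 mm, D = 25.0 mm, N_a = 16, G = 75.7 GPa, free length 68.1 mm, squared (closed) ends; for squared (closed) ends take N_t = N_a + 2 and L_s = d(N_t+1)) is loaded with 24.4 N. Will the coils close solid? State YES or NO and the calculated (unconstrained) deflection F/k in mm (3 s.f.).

NO, δ = 10.5 mm

k = Gd⁴/(8D³N_a) = (75.7×10³)(2.8⁴)/(8·25.0³·16) = 2.3265 N/mm
N_t = 18; L_s = 2.8·19 = 53.2 mm; δ_solid = L₀ − L_s = 68.1 − 53.2 = 14.9 mm
δ = F/k = 24.4/2.3265 = 10.488 mm
δ < δ_solid → spring does not go solid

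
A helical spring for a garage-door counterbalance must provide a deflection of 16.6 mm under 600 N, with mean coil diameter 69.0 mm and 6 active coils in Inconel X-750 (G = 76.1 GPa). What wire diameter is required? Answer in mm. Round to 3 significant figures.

9.30 mm

Required rate k = F/δ = 600/16.6 = 36.145 N/mm
d = (8D³N_a·k / G)^(1/4) = (8·69.0³·6·36.145 / (76.1×10³))^0.25
  = (7489.4)^0.25 = 9.3028 mm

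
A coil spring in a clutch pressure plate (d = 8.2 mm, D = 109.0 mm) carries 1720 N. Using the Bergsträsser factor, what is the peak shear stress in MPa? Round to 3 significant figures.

952 MPa

Spring index C = D/d = 109.0/8.2 = 13.2927
K_B = (4C+2)/(4C−3) = 55.171/50.171 = 1.0997
τ₀ = 8FD/(πd³) = 8·1720·109.0/(π·8.2³) = 1.49984e+06/1732.2 = 865.87 MPa
τ_max = K·τ₀ = 1.0997 × 865.87 = 952.16 MPa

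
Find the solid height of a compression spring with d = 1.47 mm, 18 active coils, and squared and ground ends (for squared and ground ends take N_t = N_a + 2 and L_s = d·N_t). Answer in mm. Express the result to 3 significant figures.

squared and ground ends: N_t = N_a + 2 = 18 + 2 = 20
L_s = d·N_t = 1.47 × 20 = 29.4 mm

29.4 mm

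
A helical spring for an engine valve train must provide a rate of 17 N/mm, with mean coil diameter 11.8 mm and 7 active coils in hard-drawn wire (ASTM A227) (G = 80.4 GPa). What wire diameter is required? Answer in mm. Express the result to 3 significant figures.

d = (8D³N_a·k / G)^(1/4) = (8·11.8³·7·17 / (80.4×10³))^0.25
  = (19.455)^0.25 = 2.1002 mm

2.10 mm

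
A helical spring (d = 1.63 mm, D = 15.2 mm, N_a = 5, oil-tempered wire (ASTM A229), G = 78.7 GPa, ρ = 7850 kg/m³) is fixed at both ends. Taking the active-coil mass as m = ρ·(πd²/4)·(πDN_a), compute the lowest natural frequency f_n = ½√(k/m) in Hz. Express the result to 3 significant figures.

503 Hz

k = Gd⁴/(8D³N_a) = (78.7×10³)(1.63⁴)/(8·15.2³·5) = 3.9549 N/mm = 3954.9 N/m
Wire length L = πDN_a = π·15.2·5 = 238.76 mm
m = ρ·(πd²/4)·L = 7850 × 2.0867×10⁻⁶ m² × 0.23876 m = 0.0039111 kg
f_n = ½√(k/m) = 0.5·√(3954.9/0.0039111) = 0.5·√(1.0112e+06) = 502.79 Hz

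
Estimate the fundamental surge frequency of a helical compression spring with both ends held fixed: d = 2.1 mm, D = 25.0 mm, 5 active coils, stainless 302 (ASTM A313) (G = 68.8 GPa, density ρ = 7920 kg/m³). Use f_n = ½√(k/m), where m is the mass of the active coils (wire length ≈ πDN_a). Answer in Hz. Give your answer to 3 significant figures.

223 Hz

k = Gd⁴/(8D³N_a) = (68.8×10³)(2.1⁴)/(8·25.0³·5) = 2.1408 N/mm = 2140.8 N/m
Wire length L = πDN_a = π·25.0·5 = 392.7 mm
m = ρ·(πd²/4)·L = 7920 × 3.4636×10⁻⁶ m² × 0.3927 m = 0.010772 kg
f_n = ½√(k/m) = 0.5·√(2140.8/0.010772) = 0.5·√(1.9873e+05) = 222.9 Hz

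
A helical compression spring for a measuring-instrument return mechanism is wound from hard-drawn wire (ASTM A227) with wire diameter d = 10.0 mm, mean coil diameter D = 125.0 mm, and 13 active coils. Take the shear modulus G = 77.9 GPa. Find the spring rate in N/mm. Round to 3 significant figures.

k = Gd⁴/(8D³N_a) = (77.9×10³ × 10.0⁴) / (8 × 125.0³ × 13)
  = 7.79e+08 / 2.03125e+08 = 3.8351 N/mm

3.84 N/mm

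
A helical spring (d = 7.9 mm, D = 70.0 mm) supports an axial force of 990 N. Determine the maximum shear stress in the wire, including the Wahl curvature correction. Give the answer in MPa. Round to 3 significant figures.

417 MPa

Spring index C = D/d = 70.0/7.9 = 8.8608
K_W = (4C−1)/(4C−4) + 0.615/C = 34.443/31.443 + 0.0694 = 1.1648
τ₀ = 8FD/(πd³) = 8·990·70.0/(π·7.9³) = 554400/1548.9 = 357.93 MPa
τ_max = K·τ₀ = 1.1648 × 357.93 = 416.92 MPa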